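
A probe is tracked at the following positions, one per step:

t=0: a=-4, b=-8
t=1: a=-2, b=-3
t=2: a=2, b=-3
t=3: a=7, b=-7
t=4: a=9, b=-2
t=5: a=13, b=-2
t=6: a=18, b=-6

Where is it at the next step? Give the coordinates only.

The moves between consecutive positions are (+2, +5), (+4, +0), (+5, -4), (+2, +5), (+4, +0), (+5, -4); they repeat the 3-cycle [(+2, +5), (+4, +0), (+5, -4)].
step 7: apply (+2, +5) → a=20, b=-1

a=20, b=-1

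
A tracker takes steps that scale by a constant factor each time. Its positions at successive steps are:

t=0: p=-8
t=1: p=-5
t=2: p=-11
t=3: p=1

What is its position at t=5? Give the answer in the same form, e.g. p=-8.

Consecutive displacements +3, -6, +12 scale by a factor of -2 each step.
step 4: 1 − 24 → p=-23
step 5: -23 + 48 → p=25

p=25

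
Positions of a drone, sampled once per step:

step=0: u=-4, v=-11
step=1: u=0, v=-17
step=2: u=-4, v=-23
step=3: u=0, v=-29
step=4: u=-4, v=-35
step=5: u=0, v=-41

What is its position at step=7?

U: cycles through -4, 0 every 2 steps. Step 7 lands at position 1 of the cycle → 0.
V: linear, -6 per step → -53 at step 7.

u=0, v=-53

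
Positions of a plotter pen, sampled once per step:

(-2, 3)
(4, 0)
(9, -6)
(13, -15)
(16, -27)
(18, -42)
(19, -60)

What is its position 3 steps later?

Successive displacements: (+6, -3), (+5, -6), (+4, -9), (+3, -12), (+2, -15), (+1, -18) — each changes by (-1, -3).
step 7: (19, -60) + (+0, -21) → (19, -81)
step 8: (19, -81) + (-1, -24) → (18, -105)
step 9: (18, -105) + (-2, -27) → (16, -132)

(16, -132)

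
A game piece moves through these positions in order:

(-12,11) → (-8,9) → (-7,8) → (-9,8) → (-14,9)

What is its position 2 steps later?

(-33,14)

Taking differences between consecutive positions: (+4,-2), (+1,-1), (-2,+0), (-5,+1). These grow by (-3,+1) each step.
step 5: (-14,9) + (-8,+2) → (-22,11)
step 6: (-22,11) + (-11,+3) → (-33,14)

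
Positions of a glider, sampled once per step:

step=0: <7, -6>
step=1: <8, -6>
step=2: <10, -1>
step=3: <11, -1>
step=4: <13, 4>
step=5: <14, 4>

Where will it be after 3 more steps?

<19, 14>

Differencing gives <+1, +0>, <+2, +5>, <+1, +0>, <+2, +5>, <+1, +0>. This is the pattern <+1, +0>, <+2, +5> repeated.
step 6: apply <+2, +5> → <16, 9>
step 7: apply <+1, +0> → <17, 9>
step 8: apply <+2, +5> → <19, 14>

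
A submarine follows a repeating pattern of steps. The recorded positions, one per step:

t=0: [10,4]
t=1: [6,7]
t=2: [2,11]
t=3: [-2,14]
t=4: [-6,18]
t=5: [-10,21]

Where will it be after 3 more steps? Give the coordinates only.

Step-to-step displacements: [-4,+3], [-4,+4], [-4,+3], [-4,+4], [-4,+3] — a repeating cycle of length 2.
step 6: apply [-4,+4] → [-14,25]
step 7: apply [-4,+3] → [-18,28]
step 8: apply [-4,+4] → [-22,32]

[-22,32]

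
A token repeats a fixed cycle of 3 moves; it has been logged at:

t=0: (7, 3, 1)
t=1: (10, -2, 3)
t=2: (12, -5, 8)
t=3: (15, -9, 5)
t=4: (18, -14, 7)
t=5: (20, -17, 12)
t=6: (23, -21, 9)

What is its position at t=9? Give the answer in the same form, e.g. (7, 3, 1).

(31, -33, 13)

The moves between consecutive positions are (+3, -5, +2), (+2, -3, +5), (+3, -4, -3), (+3, -5, +2), (+2, -3, +5), (+3, -4, -3); they repeat the 3-cycle [(+3, -5, +2), (+2, -3, +5), (+3, -4, -3)].
step 7: apply (+3, -5, +2) → (26, -26, 11)
step 8: apply (+2, -3, +5) → (28, -29, 16)
step 9: apply (+3, -4, -3) → (31, -33, 13)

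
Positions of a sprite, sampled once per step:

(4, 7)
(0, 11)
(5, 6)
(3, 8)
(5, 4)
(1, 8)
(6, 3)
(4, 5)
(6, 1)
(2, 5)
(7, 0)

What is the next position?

The moves between consecutive positions are (-4, +4), (+5, -5), (-2, +2), (+2, -4), (-4, +4), (+5, -5), (-2, +2), (+2, -4), (-4, +4), (+5, -5); they repeat the 4-cycle [(-4, +4), (+5, -5), (-2, +2), (+2, -4)].
step 11: apply (-2, +2) → (5, 2)

(5, 2)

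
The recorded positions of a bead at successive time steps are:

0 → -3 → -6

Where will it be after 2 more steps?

The position changes by -3 every step.
step 3: -6 − 3 → -9
step 4: -9 − 3 → -12

-12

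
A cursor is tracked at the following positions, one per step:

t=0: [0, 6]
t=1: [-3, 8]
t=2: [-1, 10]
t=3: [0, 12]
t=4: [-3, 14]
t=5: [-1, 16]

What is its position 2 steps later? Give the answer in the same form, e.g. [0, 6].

The first coordinate repeats the cycle [0, -3, -1] with period 3; step 7 mod 3 = 1, giving -3.
The second coordinate changes by +2 each step, so at step 7 it is 6 + 7·(2) = 20.

[-3, 20]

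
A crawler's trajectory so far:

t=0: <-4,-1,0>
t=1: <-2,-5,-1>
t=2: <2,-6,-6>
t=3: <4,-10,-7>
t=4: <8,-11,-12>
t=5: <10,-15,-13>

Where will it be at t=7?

<16,-20,-19>

The moves between consecutive positions are <+2,-4,-1>, <+4,-1,-5>, <+2,-4,-1>, <+4,-1,-5>, <+2,-4,-1>; they repeat the 2-cycle [<+2,-4,-1>, <+4,-1,-5>].
step 6: apply <+4,-1,-5> → <14,-16,-18>
step 7: apply <+2,-4,-1> → <16,-20,-19>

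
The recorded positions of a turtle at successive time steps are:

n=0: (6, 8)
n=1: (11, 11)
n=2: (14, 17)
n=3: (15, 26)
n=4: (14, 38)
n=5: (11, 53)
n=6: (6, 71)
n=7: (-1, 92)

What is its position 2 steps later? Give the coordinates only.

(-21, 143)

Taking differences between consecutive positions: (+5, +3), (+3, +6), (+1, +9), (-1, +12), (-3, +15), (-5, +18), (-7, +21). These grow by (-2, +3) each step.
step 8: (-1, 92) + (-9, +24) → (-10, 116)
step 9: (-10, 116) + (-11, +27) → (-21, 143)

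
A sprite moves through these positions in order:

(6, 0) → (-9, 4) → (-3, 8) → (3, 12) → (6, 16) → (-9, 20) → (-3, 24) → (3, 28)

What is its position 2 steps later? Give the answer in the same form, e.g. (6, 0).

(-9, 36)

First: cycles through 6, -9, -3, 3 every 4 steps. Step 9 lands at position 1 of the cycle → -9.
Second: linear, +4 per step → 36 at step 9.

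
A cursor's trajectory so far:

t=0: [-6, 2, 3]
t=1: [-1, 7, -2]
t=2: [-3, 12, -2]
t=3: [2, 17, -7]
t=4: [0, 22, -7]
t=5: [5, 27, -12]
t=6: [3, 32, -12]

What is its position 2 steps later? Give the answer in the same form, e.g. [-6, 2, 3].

[6, 42, -17]

The moves between consecutive positions are [+5, +5, -5], [-2, +5, +0], [+5, +5, -5], [-2, +5, +0], [+5, +5, -5], [-2, +5, +0]; they repeat the 2-cycle [[+5, +5, -5], [-2, +5, +0]].
step 7: apply [+5, +5, -5] → [8, 37, -17]
step 8: apply [-2, +5, +0] → [6, 42, -17]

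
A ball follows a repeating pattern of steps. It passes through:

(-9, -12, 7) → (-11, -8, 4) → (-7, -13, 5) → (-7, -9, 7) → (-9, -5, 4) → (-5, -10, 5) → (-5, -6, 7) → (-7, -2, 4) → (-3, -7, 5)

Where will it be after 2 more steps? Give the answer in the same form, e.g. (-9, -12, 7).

Differencing gives (-2, +4, -3), (+4, -5, +1), (+0, +4, +2), (-2, +4, -3), (+4, -5, +1), (+0, +4, +2), (-2, +4, -3), (+4, -5, +1). This is the pattern (-2, +4, -3), (+4, -5, +1), (+0, +4, +2) repeated.
step 9: apply (+0, +4, +2) → (-3, -3, 7)
step 10: apply (-2, +4, -3) → (-5, 1, 4)

(-5, 1, 4)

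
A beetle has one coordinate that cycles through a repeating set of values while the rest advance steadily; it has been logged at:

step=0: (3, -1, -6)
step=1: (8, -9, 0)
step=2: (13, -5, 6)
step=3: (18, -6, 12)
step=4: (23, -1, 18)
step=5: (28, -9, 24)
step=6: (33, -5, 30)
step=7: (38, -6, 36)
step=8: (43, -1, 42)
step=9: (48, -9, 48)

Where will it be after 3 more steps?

(63, -1, 66)

The first coordinate changes by +5 each step, so at step 12 it is 3 + 12·(5) = 63.
The second coordinate repeats the cycle [-1, -9, -5, -6] with period 4; step 12 mod 4 = 0, giving -1.
The third coordinate changes by +6 each step, so at step 12 it is -6 + 12·(6) = 66.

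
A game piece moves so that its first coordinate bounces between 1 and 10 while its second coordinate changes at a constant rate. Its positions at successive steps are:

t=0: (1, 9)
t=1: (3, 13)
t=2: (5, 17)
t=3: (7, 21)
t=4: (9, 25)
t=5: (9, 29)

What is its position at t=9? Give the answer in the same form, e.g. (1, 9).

The first coordinate travels 2 per step and bounces off the walls at 1 and 10.
  step 6: 9 → 7
  step 7: 7 → 5
  step 8: 5 → 3
  step 9: 3 → 1
The second coordinate changes by +4 each step: at step 9 it is 45.

(1, 45)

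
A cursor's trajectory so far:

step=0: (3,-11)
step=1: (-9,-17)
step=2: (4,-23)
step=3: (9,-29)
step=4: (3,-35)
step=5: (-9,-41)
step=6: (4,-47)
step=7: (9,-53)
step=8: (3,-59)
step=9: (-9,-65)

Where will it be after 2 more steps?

(9,-77)

First: cycles through 3, -9, 4, 9 every 4 steps. Step 11 lands at position 3 of the cycle → 9.
Second: linear, -6 per step → -77 at step 11.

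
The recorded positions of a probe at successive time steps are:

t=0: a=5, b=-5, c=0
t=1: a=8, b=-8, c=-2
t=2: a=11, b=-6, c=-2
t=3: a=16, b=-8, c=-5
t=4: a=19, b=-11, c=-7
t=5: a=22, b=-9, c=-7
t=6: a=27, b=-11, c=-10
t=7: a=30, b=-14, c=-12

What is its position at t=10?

a=41, b=-17, c=-17

Differencing gives (+3,-3,-2), (+3,+2,+0), (+5,-2,-3), (+3,-3,-2), (+3,+2,+0), (+5,-2,-3), (+3,-3,-2). This is the pattern (+3,-3,-2), (+3,+2,+0), (+5,-2,-3) repeated.
step 8: apply (+3,+2,+0) → a=33, b=-12, c=-12
step 9: apply (+5,-2,-3) → a=38, b=-14, c=-15
step 10: apply (+3,-3,-2) → a=41, b=-17, c=-17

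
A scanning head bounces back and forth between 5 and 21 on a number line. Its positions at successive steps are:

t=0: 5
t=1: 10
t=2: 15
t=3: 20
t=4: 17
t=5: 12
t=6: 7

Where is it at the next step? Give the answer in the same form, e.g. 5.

The value reflects between 5 and 21, moving 5 per step.
  step 7: 7 → 8

8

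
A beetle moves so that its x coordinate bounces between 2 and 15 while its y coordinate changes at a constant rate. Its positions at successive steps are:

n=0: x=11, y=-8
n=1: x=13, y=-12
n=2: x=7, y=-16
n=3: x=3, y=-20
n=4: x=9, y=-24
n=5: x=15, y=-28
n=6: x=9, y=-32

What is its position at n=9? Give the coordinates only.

The x coordinate travels 6 per step and bounces off the walls at 2 and 15.
  step 7: 9 → 3
  step 8: 3 → 7
  step 9: 7 → 13
The y coordinate changes by -4 each step: at step 9 it is -44.

x=13, y=-44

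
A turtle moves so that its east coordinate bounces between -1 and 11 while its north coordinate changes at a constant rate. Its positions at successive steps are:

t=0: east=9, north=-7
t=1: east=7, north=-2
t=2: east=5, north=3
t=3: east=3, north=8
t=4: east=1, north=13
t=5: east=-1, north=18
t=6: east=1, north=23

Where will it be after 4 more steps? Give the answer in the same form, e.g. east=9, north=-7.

east=9, north=43

The east coordinate reflects between -1 and 11, moving 2 per step.
  step 7: 1 → 3
  step 8: 3 → 5
  step 9: 5 → 7
  step 10: 7 → 9
The north coordinate changes by +5 each step: at step 10 it is 43.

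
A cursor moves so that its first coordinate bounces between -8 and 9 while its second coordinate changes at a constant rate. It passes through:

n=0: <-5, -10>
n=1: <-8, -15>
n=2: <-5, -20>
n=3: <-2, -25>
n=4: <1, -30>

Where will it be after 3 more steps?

<8, -45>

The first coordinate reflects between -8 and 9, moving 3 per step.
  step 5: 1 → 4
  step 6: 4 → 7
  step 7: 7 → 8
The second coordinate changes by -5 each step: at step 7 it is -45.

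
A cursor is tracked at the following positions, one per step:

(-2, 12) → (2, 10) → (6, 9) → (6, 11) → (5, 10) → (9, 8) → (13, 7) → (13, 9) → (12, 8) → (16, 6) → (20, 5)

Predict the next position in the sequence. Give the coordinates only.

Step-to-step displacements: (+4, -2), (+4, -1), (+0, +2), (-1, -1), (+4, -2), (+4, -1), (+0, +2), (-1, -1), (+4, -2), (+4, -1) — a repeating cycle of length 4.
step 11: apply (+0, +2) → (20, 7)

(20, 7)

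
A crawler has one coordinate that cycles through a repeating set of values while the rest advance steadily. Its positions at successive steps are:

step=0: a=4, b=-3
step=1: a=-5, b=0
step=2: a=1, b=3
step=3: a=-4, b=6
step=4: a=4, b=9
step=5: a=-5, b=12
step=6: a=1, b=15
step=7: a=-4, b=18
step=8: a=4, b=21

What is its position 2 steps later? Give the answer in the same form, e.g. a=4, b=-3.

A: cycles through 4, -5, 1, -4 every 4 steps. Step 10 lands at position 2 of the cycle → 1.
B: linear, +3 per step → 27 at step 10.

a=1, b=27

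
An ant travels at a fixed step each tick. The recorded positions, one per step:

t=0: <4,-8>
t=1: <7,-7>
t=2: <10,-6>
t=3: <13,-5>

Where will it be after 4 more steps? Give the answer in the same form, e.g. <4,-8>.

Constant displacement of <+3,+1> per step.
step 4: <13,-5> + <+3,+1> → <16,-4>
step 5: <16,-4> + <+3,+1> → <19,-3>
step 6: <19,-3> + <+3,+1> → <22,-2>
step 7: <22,-2> + <+3,+1> → <25,-1>

<25,-1>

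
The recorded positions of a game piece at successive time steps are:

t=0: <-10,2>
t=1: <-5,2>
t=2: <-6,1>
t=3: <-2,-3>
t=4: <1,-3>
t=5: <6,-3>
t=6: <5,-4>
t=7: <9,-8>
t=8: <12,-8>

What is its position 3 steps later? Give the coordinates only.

<20,-13>

Step-to-step displacements: <+5,+0>, <-1,-1>, <+4,-4>, <+3,+0>, <+5,+0>, <-1,-1>, <+4,-4>, <+3,+0> — a repeating cycle of length 4.
step 9: apply <+5,+0> → <17,-8>
step 10: apply <-1,-1> → <16,-9>
step 11: apply <+4,-4> → <20,-13>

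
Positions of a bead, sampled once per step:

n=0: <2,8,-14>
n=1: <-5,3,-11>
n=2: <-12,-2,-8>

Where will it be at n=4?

The position changes by <-7,-5,+3> every step.
step 3: <-12,-2,-8> + <-7,-5,+3> → <-19,-7,-5>
step 4: <-19,-7,-5> + <-7,-5,+3> → <-26,-12,-2>

<-26,-12,-2>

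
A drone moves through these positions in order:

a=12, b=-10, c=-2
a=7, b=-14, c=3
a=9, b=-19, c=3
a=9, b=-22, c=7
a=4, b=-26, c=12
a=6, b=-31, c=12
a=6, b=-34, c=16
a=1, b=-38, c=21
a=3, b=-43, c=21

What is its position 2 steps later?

Step-to-step displacements: (-5, -4, +5), (+2, -5, +0), (+0, -3, +4), (-5, -4, +5), (+2, -5, +0), (+0, -3, +4), (-5, -4, +5), (+2, -5, +0) — a repeating cycle of length 3.
step 9: apply (+0, -3, +4) → a=3, b=-46, c=25
step 10: apply (-5, -4, +5) → a=-2, b=-50, c=30

a=-2, b=-50, c=30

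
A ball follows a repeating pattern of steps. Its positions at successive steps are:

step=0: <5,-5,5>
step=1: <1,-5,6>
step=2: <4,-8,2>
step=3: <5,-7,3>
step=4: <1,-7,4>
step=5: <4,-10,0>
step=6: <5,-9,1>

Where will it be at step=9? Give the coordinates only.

<5,-11,-1>

Step-to-step displacements: <-4,+0,+1>, <+3,-3,-4>, <+1,+1,+1>, <-4,+0,+1>, <+3,-3,-4>, <+1,+1,+1> — a repeating cycle of length 3.
step 7: apply <-4,+0,+1> → <1,-9,2>
step 8: apply <+3,-3,-4> → <4,-12,-2>
step 9: apply <+1,+1,+1> → <5,-11,-1>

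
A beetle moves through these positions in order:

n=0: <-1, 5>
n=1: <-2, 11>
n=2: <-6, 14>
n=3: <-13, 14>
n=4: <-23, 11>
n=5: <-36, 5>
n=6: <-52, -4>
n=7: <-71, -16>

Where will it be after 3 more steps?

<-146, -70>

Successive displacements: <-1, +6>, <-4, +3>, <-7, +0>, <-10, -3>, <-13, -6>, <-16, -9>, <-19, -12> — each changes by <-3, -3>.
step 8: <-71, -16> + <-22, -15> → <-93, -31>
step 9: <-93, -31> + <-25, -18> → <-118, -49>
step 10: <-118, -49> + <-28, -21> → <-146, -70>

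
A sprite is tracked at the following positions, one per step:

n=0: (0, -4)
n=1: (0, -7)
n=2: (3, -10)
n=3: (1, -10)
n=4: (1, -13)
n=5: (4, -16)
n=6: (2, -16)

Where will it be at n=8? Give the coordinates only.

(5, -22)

The moves between consecutive positions are (+0, -3), (+3, -3), (-2, +0), (+0, -3), (+3, -3), (-2, +0); they repeat the 3-cycle [(+0, -3), (+3, -3), (-2, +0)].
step 7: apply (+0, -3) → (2, -19)
step 8: apply (+3, -3) → (5, -22)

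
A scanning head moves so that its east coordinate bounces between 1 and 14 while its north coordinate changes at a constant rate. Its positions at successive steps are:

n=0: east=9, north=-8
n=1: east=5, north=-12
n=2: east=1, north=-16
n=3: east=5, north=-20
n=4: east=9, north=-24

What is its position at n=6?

east=11, north=-32

The east coordinate travels 4 per step and bounces off the walls at 1 and 14.
  step 5: 9 → 13
  step 6: 13 → 11
The north coordinate changes by -4 each step: at step 6 it is -32.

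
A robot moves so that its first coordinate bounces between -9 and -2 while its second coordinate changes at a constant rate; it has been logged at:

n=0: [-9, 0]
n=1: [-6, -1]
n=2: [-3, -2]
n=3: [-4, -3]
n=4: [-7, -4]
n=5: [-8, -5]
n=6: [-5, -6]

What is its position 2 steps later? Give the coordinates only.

The first coordinate travels 3 per step and bounces off the walls at -9 and -2.
  step 7: -5 → -2
  step 8: -2 → -5
The second coordinate changes by -1 each step: at step 8 it is -8.

[-5, -8]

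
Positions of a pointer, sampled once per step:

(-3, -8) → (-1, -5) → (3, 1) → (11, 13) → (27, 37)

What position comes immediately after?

Step-to-step displacements: (+2, +3), (+4, +6), (+8, +12), (+16, +24); each is 2× the previous.
step 5: (27, 37) + (+32, +48) → (59, 85)

(59, 85)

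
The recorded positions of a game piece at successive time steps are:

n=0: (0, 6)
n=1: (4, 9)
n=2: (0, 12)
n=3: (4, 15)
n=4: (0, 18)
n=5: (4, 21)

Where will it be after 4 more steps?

First: cycles through 0, 4 every 2 steps. Step 9 lands at position 1 of the cycle → 4.
Second: linear, +3 per step → 33 at step 9.

(4, 33)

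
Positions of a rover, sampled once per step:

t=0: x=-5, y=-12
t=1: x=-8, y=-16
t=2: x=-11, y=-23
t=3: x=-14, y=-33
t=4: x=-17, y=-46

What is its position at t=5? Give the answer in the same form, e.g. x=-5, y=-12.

x=-20, y=-62

Successive displacements: (-3, -4), (-3, -7), (-3, -10), (-3, -13) — each changes by (+0, -3).
step 5: x=-17, y=-46 + (-3, -16) → x=-20, y=-62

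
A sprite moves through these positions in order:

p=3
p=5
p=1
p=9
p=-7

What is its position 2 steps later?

Consecutive displacements +2, -4, +8, -16 scale by a factor of -2 each step.
step 5: -7 + 32 → p=25
step 6: 25 − 64 → p=-39

p=-39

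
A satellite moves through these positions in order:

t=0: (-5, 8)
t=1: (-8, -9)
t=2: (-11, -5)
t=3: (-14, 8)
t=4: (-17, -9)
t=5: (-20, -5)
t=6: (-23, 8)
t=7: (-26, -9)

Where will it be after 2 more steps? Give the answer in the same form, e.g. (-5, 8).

(-32, 8)

The first coordinate changes by -3 each step, so at step 9 it is -5 + 9·(-3) = -32.
The second coordinate repeats the cycle [8, -9, -5] with period 3; step 9 mod 3 = 0, giving 8.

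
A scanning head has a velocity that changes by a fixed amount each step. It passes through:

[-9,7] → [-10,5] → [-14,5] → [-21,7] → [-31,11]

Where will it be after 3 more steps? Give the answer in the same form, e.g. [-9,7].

First differences are [-1,-2], [-4,+0], [-7,+2], [-10,+4]; their common second difference is [-3,+2] (constant acceleration).
step 5: [-31,11] + [-13,+6] → [-44,17]
step 6: [-44,17] + [-16,+8] → [-60,25]
step 7: [-60,25] + [-19,+10] → [-79,35]

[-79,35]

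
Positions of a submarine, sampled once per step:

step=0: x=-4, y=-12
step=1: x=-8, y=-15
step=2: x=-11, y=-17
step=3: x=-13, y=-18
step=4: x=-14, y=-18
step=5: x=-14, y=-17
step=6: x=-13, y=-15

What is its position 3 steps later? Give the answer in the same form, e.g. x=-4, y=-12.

x=-4, y=-3

Successive displacements: (-4, -3), (-3, -2), (-2, -1), (-1, +0), (+0, +1), (+1, +2) — each changes by (+1, +1).
step 7: x=-13, y=-15 + (+2, +3) → x=-11, y=-12
step 8: x=-11, y=-12 + (+3, +4) → x=-8, y=-8
step 9: x=-8, y=-8 + (+4, +5) → x=-4, y=-3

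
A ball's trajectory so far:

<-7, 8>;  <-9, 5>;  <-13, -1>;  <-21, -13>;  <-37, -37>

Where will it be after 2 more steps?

<-133, -181>

Consecutive displacements <-2, -3>, <-4, -6>, <-8, -12>, <-16, -24> scale by a factor of 2 each step.
step 5: <-37, -37> + <-32, -48> → <-69, -85>
step 6: <-69, -85> + <-64, -96> → <-133, -181>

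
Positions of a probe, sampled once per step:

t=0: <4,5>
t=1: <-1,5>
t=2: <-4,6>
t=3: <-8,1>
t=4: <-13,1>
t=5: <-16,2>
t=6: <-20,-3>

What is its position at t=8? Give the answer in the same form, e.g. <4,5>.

<-28,-2>

Step-to-step displacements: <-5,+0>, <-3,+1>, <-4,-5>, <-5,+0>, <-3,+1>, <-4,-5> — a repeating cycle of length 3.
step 7: apply <-5,+0> → <-25,-3>
step 8: apply <-3,+1> → <-28,-2>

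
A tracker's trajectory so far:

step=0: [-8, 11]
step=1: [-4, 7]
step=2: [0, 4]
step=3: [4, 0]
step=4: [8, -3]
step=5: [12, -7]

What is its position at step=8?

[24, -17]

Differencing gives [+4, -4], [+4, -3], [+4, -4], [+4, -3], [+4, -4]. This is the pattern [+4, -4], [+4, -3] repeated.
step 6: apply [+4, -3] → [16, -10]
step 7: apply [+4, -4] → [20, -14]
step 8: apply [+4, -3] → [24, -17]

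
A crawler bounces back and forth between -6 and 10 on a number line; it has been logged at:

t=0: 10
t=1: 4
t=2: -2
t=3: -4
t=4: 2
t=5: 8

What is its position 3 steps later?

The value travels 6 per step and bounces off the walls at -6 and 10.
  step 6: 8 → 6
  step 7: 6 → 0
  step 8: 0 → -6

-6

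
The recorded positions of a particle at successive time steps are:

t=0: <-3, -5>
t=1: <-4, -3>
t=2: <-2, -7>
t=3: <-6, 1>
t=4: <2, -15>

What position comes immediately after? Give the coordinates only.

<-14, 17>

Consecutive displacements <-1, +2>, <+2, -4>, <-4, +8>, <+8, -16> scale by a factor of -2 each step.
step 5: <2, -15> + <-16, +32> → <-14, 17>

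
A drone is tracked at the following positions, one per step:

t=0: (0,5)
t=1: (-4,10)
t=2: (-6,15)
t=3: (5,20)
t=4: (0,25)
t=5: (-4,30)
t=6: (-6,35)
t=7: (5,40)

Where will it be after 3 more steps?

(-6,55)

The first coordinate repeats the cycle [0, -4, -6, 5] with period 4; step 10 mod 4 = 2, giving -6.
The second coordinate changes by +5 each step, so at step 10 it is 5 + 10·(5) = 55.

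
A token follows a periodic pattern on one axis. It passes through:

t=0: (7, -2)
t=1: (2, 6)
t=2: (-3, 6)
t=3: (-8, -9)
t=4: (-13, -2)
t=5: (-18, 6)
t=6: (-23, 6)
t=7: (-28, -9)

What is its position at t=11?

First: linear, -5 per step → -48 at step 11.
Second: cycles through -2, 6, 6, -9 every 4 steps. Step 11 lands at position 3 of the cycle → -9.

(-48, -9)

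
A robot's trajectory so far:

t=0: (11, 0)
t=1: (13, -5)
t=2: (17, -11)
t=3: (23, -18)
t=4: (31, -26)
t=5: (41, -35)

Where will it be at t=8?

Successive displacements: (+2, -5), (+4, -6), (+6, -7), (+8, -8), (+10, -9) — each changes by (+2, -1).
step 6: (41, -35) + (+12, -10) → (53, -45)
step 7: (53, -45) + (+14, -11) → (67, -56)
step 8: (67, -56) + (+16, -12) → (83, -68)

(83, -68)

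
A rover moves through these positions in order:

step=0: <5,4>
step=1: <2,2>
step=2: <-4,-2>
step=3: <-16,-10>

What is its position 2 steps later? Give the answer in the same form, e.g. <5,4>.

<-88,-58>

The jumps are <-3,-2>, <-6,-4>, <-12,-8> — a geometric progression with ratio 2.
step 4: <-16,-10> + <-24,-16> → <-40,-26>
step 5: <-40,-26> + <-48,-32> → <-88,-58>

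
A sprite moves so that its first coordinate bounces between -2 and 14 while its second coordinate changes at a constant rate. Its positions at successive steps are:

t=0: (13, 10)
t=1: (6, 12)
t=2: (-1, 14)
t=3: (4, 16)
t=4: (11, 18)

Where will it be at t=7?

The first coordinate travels 7 per step and bounces off the walls at -2 and 14.
  step 5: 11 → 10
  step 6: 10 → 3
  step 7: 3 → 0
The second coordinate changes by +2 each step: at step 7 it is 24.

(0, 24)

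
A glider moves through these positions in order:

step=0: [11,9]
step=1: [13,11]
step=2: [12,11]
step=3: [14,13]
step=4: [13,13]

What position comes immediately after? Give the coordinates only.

[15,15]

Step-to-step displacements: [+2,+2], [-1,+0], [+2,+2], [-1,+0] — a repeating cycle of length 2.
step 5: apply [+2,+2] → [15,15]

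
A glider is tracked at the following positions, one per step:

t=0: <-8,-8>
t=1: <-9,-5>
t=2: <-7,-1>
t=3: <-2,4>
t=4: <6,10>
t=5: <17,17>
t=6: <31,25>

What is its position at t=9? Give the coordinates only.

<91,55>

First differences are <-1,+3>, <+2,+4>, <+5,+5>, <+8,+6>, <+11,+7>, <+14,+8>; their common second difference is <+3,+1> (constant acceleration).
step 7: <31,25> + <+17,+9> → <48,34>
step 8: <48,34> + <+20,+10> → <68,44>
step 9: <68,44> + <+23,+11> → <91,55>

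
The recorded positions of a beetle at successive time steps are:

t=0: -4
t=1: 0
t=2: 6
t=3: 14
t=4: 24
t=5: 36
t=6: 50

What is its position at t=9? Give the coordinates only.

First differences are +4, +6, +8, +10, +12, +14; their common second difference is +2 (constant acceleration).
step 7: 50 + 16 → 66
step 8: 66 + 18 → 84
step 9: 84 + 20 → 104

104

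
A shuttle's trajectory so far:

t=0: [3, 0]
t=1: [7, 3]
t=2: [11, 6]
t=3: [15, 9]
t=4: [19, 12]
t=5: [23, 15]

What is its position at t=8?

[35, 24]

Constant displacement of [+4, +3] per step.
step 6: [23, 15] + [+4, +3] → [27, 18]
step 7: [27, 18] + [+4, +3] → [31, 21]
step 8: [31, 21] + [+4, +3] → [35, 24]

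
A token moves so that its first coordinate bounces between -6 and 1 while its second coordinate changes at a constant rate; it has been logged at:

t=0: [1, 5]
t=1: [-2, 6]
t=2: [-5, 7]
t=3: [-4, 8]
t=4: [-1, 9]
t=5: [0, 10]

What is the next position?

The first coordinate reflects between -6 and 1, moving 3 per step.
  step 6: 0 → -3
The second coordinate changes by +1 each step: at step 6 it is 11.

[-3, 11]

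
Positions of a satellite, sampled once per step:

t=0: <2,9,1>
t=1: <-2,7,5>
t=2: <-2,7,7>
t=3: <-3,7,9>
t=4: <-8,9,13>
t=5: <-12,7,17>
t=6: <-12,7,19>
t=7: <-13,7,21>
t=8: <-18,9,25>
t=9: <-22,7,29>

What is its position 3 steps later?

Step-to-step displacements: <-4,-2,+4>, <+0,+0,+2>, <-1,+0,+2>, <-5,+2,+4>, <-4,-2,+4>, <+0,+0,+2>, <-1,+0,+2>, <-5,+2,+4>, <-4,-2,+4> — a repeating cycle of length 4.
step 10: apply <+0,+0,+2> → <-22,7,31>
step 11: apply <-1,+0,+2> → <-23,7,33>
step 12: apply <-5,+2,+4> → <-28,9,37>

<-28,9,37>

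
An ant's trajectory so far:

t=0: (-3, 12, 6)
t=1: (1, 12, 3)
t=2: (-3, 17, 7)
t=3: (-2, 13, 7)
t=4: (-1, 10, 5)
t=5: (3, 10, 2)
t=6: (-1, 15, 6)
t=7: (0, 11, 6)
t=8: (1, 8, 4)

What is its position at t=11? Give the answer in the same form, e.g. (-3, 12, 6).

Step-to-step displacements: (+4, +0, -3), (-4, +5, +4), (+1, -4, +0), (+1, -3, -2), (+4, +0, -3), (-4, +5, +4), (+1, -4, +0), (+1, -3, -2) — a repeating cycle of length 4.
step 9: apply (+4, +0, -3) → (5, 8, 1)
step 10: apply (-4, +5, +4) → (1, 13, 5)
step 11: apply (+1, -4, +0) → (2, 9, 5)

(2, 9, 5)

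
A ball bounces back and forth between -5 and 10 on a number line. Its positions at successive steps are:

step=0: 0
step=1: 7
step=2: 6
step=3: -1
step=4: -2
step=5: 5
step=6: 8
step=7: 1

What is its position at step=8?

The value travels 7 per step and bounces off the walls at -5 and 10.
  step 8: 1 → -4

-4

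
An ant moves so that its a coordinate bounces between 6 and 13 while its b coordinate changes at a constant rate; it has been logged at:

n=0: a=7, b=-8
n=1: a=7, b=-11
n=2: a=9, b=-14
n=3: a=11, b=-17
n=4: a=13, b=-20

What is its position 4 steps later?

The a coordinate travels 2 per step and bounces off the walls at 6 and 13.
  step 5: 13 → 11
  step 6: 11 → 9
  step 7: 9 → 7
  step 8: 7 → 7
The b coordinate changes by -3 each step: at step 8 it is -32.

a=7, b=-32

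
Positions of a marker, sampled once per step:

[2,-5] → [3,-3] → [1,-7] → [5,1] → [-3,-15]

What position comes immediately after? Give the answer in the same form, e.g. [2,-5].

Step-to-step displacements: [+1,+2], [-2,-4], [+4,+8], [-8,-16]; each is -2× the previous.
step 5: [-3,-15] + [+16,+32] → [13,17]

[13,17]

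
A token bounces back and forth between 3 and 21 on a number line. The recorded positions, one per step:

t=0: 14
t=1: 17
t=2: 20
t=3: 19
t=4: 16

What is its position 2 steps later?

10

The value travels 3 per step and bounces off the walls at 3 and 21.
  step 5: 16 → 13
  step 6: 13 → 10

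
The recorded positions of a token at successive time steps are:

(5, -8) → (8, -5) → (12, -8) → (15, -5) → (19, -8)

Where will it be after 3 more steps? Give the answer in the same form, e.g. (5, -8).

(29, -5)

Differencing gives (+3, +3), (+4, -3), (+3, +3), (+4, -3). This is the pattern (+3, +3), (+4, -3) repeated.
step 5: apply (+3, +3) → (22, -5)
step 6: apply (+4, -3) → (26, -8)
step 7: apply (+3, +3) → (29, -5)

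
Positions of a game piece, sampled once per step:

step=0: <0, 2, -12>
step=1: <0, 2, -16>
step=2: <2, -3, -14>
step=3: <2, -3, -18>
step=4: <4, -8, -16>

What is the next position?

The moves between consecutive positions are <+0, +0, -4>, <+2, -5, +2>, <+0, +0, -4>, <+2, -5, +2>; they repeat the 2-cycle [<+0, +0, -4>, <+2, -5, +2>].
step 5: apply <+0, +0, -4> → <4, -8, -20>

<4, -8, -20>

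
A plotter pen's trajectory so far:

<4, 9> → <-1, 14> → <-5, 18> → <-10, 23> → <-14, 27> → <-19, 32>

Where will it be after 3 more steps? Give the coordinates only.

Step-to-step displacements: <-5, +5>, <-4, +4>, <-5, +5>, <-4, +4>, <-5, +5> — a repeating cycle of length 2.
step 6: apply <-4, +4> → <-23, 36>
step 7: apply <-5, +5> → <-28, 41>
step 8: apply <-4, +4> → <-32, 45>

<-32, 45>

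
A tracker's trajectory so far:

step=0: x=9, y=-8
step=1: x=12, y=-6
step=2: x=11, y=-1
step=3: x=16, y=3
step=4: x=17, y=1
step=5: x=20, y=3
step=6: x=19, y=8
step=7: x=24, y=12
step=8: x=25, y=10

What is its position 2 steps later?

Differencing gives (+3, +2), (-1, +5), (+5, +4), (+1, -2), (+3, +2), (-1, +5), (+5, +4), (+1, -2). This is the pattern (+3, +2), (-1, +5), (+5, +4), (+1, -2) repeated.
step 9: apply (+3, +2) → x=28, y=12
step 10: apply (-1, +5) → x=27, y=17

x=27, y=17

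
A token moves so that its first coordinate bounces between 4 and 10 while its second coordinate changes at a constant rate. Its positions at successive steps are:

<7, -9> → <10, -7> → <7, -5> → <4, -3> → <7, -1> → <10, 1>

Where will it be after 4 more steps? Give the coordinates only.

<10, 9>

The first coordinate travels 3 per step and bounces off the walls at 4 and 10.
  step 6: 10 → 7
  step 7: 7 → 4
  step 8: 4 → 7
  step 9: 7 → 10
The second coordinate changes by +2 each step: at step 9 it is 9.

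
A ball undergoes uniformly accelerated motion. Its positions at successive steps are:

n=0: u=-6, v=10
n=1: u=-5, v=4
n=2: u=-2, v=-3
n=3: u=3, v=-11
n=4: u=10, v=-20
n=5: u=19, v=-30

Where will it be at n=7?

Successive displacements: (+1,-6), (+3,-7), (+5,-8), (+7,-9), (+9,-10) — each changes by (+2,-1).
step 6: u=19, v=-30 + (+11,-11) → u=30, v=-41
step 7: u=30, v=-41 + (+13,-12) → u=43, v=-53

u=43, v=-53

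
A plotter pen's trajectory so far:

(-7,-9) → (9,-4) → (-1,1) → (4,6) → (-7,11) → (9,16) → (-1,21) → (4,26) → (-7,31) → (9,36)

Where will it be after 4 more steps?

(9,56)

First: cycles through -7, 9, -1, 4 every 4 steps. Step 13 lands at position 1 of the cycle → 9.
Second: linear, +5 per step → 56 at step 13.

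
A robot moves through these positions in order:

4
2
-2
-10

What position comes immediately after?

-26

Consecutive displacements -2, -4, -8 scale by a factor of 2 each step.
step 4: -10 − 16 → -26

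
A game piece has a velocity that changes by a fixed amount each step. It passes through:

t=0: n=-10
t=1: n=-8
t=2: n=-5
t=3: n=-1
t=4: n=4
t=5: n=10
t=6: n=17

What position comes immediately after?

Successive displacements: +2, +3, +4, +5, +6, +7 — each changes by +1.
step 7: 17 + 8 → n=25

n=25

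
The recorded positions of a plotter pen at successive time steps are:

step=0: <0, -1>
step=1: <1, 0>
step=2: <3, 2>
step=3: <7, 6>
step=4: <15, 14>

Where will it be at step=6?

Consecutive displacements <+1, +1>, <+2, +2>, <+4, +4>, <+8, +8> scale by a factor of 2 each step.
step 5: <15, 14> + <+16, +16> → <31, 30>
step 6: <31, 30> + <+32, +32> → <63, 62>

<63, 62>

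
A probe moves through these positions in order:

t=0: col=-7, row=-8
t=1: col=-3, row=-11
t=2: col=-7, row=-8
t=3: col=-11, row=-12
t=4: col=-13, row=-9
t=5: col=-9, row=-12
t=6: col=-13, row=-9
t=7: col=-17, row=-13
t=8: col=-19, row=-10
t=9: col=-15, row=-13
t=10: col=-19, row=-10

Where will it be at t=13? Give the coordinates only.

Differencing gives (+4, -3), (-4, +3), (-4, -4), (-2, +3), (+4, -3), (-4, +3), (-4, -4), (-2, +3), (+4, -3), (-4, +3). This is the pattern (+4, -3), (-4, +3), (-4, -4), (-2, +3) repeated.
step 11: apply (-4, -4) → col=-23, row=-14
step 12: apply (-2, +3) → col=-25, row=-11
step 13: apply (+4, -3) → col=-21, row=-14

col=-21, row=-14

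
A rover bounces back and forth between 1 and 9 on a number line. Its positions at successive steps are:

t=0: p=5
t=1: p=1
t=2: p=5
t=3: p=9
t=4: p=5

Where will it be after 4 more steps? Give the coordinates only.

The value travels 4 per step and bounces off the walls at 1 and 9.
  step 5: 5 → 1
  step 6: 1 → 5
  step 7: 5 → 9
  step 8: 9 → 5

p=5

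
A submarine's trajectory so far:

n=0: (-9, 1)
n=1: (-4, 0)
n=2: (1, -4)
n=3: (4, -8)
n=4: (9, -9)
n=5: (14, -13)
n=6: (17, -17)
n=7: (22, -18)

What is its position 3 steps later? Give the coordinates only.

Differencing gives (+5, -1), (+5, -4), (+3, -4), (+5, -1), (+5, -4), (+3, -4), (+5, -1). This is the pattern (+5, -1), (+5, -4), (+3, -4) repeated.
step 8: apply (+5, -4) → (27, -22)
step 9: apply (+3, -4) → (30, -26)
step 10: apply (+5, -1) → (35, -27)

(35, -27)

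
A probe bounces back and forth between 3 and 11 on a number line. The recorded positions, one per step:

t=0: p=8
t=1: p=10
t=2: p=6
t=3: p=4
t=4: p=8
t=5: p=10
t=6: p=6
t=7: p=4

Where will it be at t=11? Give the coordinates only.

The value reflects between 3 and 11, moving 4 per step.
  step 8: 4 → 8
  step 9: 8 → 10
  step 10: 10 → 6
  step 11: 6 → 4

p=4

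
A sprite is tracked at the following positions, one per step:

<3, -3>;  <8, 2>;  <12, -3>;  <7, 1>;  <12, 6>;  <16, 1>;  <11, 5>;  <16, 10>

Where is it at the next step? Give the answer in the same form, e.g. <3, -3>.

The moves between consecutive positions are <+5, +5>, <+4, -5>, <-5, +4>, <+5, +5>, <+4, -5>, <-5, +4>, <+5, +5>; they repeat the 3-cycle [<+5, +5>, <+4, -5>, <-5, +4>].
step 8: apply <+4, -5> → <20, 5>

<20, 5>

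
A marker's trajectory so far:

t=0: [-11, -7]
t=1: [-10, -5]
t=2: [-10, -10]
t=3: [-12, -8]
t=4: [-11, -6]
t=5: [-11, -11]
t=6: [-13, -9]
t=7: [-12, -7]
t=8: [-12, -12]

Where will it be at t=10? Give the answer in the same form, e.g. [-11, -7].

The moves between consecutive positions are [+1, +2], [+0, -5], [-2, +2], [+1, +2], [+0, -5], [-2, +2], [+1, +2], [+0, -5]; they repeat the 3-cycle [[+1, +2], [+0, -5], [-2, +2]].
step 9: apply [-2, +2] → [-14, -10]
step 10: apply [+1, +2] → [-13, -8]

[-13, -8]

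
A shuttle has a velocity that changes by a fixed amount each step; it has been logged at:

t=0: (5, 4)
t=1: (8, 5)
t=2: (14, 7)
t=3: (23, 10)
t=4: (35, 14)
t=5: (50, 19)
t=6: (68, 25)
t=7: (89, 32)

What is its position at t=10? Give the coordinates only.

Successive displacements: (+3, +1), (+6, +2), (+9, +3), (+12, +4), (+15, +5), (+18, +6), (+21, +7) — each changes by (+3, +1).
step 8: (89, 32) + (+24, +8) → (113, 40)
step 9: (113, 40) + (+27, +9) → (140, 49)
step 10: (140, 49) + (+30, +10) → (170, 59)

(170, 59)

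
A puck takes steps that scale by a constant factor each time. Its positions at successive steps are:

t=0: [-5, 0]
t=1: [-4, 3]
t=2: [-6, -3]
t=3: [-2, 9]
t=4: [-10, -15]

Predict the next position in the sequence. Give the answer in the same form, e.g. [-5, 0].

[6, 33]

Step-to-step displacements: [+1, +3], [-2, -6], [+4, +12], [-8, -24]; each is -2× the previous.
step 5: [-10, -15] + [+16, +48] → [6, 33]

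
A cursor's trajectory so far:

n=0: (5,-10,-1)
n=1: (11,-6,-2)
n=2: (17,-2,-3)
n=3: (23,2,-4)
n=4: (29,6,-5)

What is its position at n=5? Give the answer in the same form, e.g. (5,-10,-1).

(35,10,-6)

The position changes by (+6,+4,-1) every step.
step 5: (29,6,-5) + (+6,+4,-1) → (35,10,-6)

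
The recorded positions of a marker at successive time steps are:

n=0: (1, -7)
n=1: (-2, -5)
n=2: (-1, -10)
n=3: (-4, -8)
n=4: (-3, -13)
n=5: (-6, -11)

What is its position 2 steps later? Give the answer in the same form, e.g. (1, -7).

(-8, -14)

Differencing gives (-3, +2), (+1, -5), (-3, +2), (+1, -5), (-3, +2). This is the pattern (-3, +2), (+1, -5) repeated.
step 6: apply (+1, -5) → (-5, -16)
step 7: apply (-3, +2) → (-8, -14)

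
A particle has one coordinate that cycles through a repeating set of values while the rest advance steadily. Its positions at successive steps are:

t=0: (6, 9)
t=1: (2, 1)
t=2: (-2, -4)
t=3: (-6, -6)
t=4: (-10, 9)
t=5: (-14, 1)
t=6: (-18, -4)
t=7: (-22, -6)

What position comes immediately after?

(-26, 9)

The first coordinate changes by -4 each step, so at step 8 it is 6 + 8·(-4) = -26.
The second coordinate repeats the cycle [9, 1, -4, -6] with period 4; step 8 mod 4 = 0, giving 9.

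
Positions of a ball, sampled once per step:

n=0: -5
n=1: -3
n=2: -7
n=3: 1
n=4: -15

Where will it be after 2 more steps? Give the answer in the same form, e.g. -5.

-47

The jumps are +2, -4, +8, -16 — a geometric progression with ratio -2.
step 5: -15 + 32 → 17
step 6: 17 − 64 → -47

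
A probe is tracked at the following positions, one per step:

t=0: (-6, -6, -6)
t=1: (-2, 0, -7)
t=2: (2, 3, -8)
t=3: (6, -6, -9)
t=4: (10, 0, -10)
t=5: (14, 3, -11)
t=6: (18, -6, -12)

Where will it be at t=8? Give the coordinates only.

(26, 3, -14)

First: linear, +4 per step → 26 at step 8.
Second: cycles through -6, 0, 3 every 3 steps. Step 8 lands at position 2 of the cycle → 3.
Third: linear, -1 per step → -14 at step 8.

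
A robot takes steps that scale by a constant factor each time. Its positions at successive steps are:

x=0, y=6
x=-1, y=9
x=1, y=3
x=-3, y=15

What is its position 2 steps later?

x=-11, y=39

Step-to-step displacements: (-1, +3), (+2, -6), (-4, +12); each is -2× the previous.
step 4: x=-3, y=15 + (+8, -24) → x=5, y=-9
step 5: x=5, y=-9 + (-16, +48) → x=-11, y=39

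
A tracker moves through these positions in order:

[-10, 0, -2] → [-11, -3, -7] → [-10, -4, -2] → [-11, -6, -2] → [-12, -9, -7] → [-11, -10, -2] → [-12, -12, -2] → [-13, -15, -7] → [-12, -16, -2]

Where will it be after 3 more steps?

The moves between consecutive positions are [-1, -3, -5], [+1, -1, +5], [-1, -2, +0], [-1, -3, -5], [+1, -1, +5], [-1, -2, +0], [-1, -3, -5], [+1, -1, +5]; they repeat the 3-cycle [[-1, -3, -5], [+1, -1, +5], [-1, -2, +0]].
step 9: apply [-1, -2, +0] → [-13, -18, -2]
step 10: apply [-1, -3, -5] → [-14, -21, -7]
step 11: apply [+1, -1, +5] → [-13, -22, -2]

[-13, -22, -2]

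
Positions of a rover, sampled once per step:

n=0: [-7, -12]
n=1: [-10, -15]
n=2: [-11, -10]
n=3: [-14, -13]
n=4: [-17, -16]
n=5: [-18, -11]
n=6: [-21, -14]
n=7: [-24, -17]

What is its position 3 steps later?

Differencing gives [-3, -3], [-1, +5], [-3, -3], [-3, -3], [-1, +5], [-3, -3], [-3, -3]. This is the pattern [-3, -3], [-1, +5], [-3, -3] repeated.
step 8: apply [-1, +5] → [-25, -12]
step 9: apply [-3, -3] → [-28, -15]
step 10: apply [-3, -3] → [-31, -18]

[-31, -18]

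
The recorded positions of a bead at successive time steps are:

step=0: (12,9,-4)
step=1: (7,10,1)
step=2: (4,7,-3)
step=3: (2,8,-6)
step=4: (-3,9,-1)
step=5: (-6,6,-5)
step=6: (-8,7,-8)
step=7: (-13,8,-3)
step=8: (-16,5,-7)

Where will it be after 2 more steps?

The moves between consecutive positions are (-5,+1,+5), (-3,-3,-4), (-2,+1,-3), (-5,+1,+5), (-3,-3,-4), (-2,+1,-3), (-5,+1,+5), (-3,-3,-4); they repeat the 3-cycle [(-5,+1,+5), (-3,-3,-4), (-2,+1,-3)].
step 9: apply (-2,+1,-3) → (-18,6,-10)
step 10: apply (-5,+1,+5) → (-23,7,-5)

(-23,7,-5)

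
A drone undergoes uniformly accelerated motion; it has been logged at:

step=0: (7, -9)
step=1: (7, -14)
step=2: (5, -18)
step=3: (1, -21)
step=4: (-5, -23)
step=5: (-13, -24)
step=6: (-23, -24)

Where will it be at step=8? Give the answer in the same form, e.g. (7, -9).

First differences are (+0, -5), (-2, -4), (-4, -3), (-6, -2), (-8, -1), (-10, +0); their common second difference is (-2, +1) (constant acceleration).
step 7: (-23, -24) + (-12, +1) → (-35, -23)
step 8: (-35, -23) + (-14, +2) → (-49, -21)

(-49, -21)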